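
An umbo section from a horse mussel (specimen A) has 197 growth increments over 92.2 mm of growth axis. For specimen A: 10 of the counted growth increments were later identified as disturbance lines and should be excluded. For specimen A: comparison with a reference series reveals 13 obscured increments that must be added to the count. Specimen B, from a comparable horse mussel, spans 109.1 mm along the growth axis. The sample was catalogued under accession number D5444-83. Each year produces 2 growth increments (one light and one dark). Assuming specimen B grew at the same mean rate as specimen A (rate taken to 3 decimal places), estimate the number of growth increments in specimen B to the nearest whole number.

237 growth increments

Specimen A: correcting the raw count gives 197 − 10 + 13 = 200 true growth increments.
Specimen A: with 2 growth increments per year, 200 / 2 = 100 years.
A: Extension rate ≈ 92.2 / 100 = 0.922 mm/year.
B spans 109.1 / 0.922 = 118.33 years; at 2 growth increments per year that is 118.33 × 2 ≈ 237 growth increments.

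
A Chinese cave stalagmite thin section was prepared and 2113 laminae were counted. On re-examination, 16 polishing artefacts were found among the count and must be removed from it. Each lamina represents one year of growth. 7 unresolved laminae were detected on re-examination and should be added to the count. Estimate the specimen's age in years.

Adjusted count: 2113 − 16 + 7 = 2104 laminae.
At one lamina per year, that is 2104 years.

2104 years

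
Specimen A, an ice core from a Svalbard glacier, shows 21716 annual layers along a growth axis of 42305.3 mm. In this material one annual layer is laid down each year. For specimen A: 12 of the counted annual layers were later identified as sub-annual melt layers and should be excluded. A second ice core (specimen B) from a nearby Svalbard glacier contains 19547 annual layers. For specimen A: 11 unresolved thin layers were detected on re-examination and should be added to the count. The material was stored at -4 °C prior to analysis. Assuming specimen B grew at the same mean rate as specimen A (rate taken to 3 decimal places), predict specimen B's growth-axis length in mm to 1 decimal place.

38077.6 mm

Specimen A: after corrections the count is 21716 − 12 + 11 = 21715 annual layers.
A: Mean rate = 42305.3 mm / 21715 years ≈ 1.948 mm per year.
For B, 1.948 mm/year × 19547 years = 38077.6 mm.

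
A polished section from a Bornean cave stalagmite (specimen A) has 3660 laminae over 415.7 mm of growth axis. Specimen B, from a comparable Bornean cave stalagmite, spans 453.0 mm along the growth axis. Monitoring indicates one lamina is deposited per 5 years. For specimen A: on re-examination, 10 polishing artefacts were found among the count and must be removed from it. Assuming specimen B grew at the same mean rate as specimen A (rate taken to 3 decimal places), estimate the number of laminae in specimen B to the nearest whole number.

Specimen A: after corrections the count is 3660 − 10 = 3650 laminae.
Specimen A: at 5 years per lamina, 3650 × 5 = 18250 years.
A: 415.7 mm over 18250 years gives 415.7 / 18250 ≈ 0.023 mm/year.
B spans 453.0 / 0.023 = 19695.65 years; at 5 years per lamina that is 19695.65 / 5 ≈ 3939 laminae.

3939 laminae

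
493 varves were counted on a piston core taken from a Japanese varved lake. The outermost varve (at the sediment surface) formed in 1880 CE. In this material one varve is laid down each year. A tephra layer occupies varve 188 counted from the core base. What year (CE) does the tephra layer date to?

The tephra layer sits at varve 188 from the core base, so 493 − 188 = 305 varves formed after it.
Counting back 305 years from 1880 CE places the tephra layer in 1880 − 305 = 1575 CE.

1575 CE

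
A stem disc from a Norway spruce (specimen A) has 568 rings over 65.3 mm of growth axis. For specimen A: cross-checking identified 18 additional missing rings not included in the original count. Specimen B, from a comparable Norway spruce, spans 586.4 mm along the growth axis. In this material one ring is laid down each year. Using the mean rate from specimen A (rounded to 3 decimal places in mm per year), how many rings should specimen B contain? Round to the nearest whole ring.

5283 rings

Specimen A: adjusted count: 568 + 18 = 586 rings.
A: Mean rate = 65.3 mm / 586 years ≈ 0.111 mm/yr.
For B, 586.4 / 0.111 = 5282.88 years ≈ 5283 rings.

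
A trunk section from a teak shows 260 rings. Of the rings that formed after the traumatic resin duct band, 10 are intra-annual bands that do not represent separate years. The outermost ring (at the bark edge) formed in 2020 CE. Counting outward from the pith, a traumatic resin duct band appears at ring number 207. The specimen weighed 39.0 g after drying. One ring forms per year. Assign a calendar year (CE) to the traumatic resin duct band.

1977 CE

260 − 207 = 53 rings lie beyond the traumatic resin duct band toward the bark edge.
Removing the 10 false rings leaves 53 − 10 = 43 true rings beyond the traumatic resin duct band.
2020 − 43 = 1977 CE.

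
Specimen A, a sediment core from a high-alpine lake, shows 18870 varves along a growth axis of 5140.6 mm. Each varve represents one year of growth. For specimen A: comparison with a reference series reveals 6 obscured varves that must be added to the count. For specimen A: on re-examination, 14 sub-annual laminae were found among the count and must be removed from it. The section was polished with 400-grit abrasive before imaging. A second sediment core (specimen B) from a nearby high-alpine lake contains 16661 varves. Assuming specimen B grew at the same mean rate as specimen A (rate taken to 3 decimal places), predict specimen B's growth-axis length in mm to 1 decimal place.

4548.5 mm

Specimen A: after corrections the count is 18870 − 14 + 6 = 18862 varves.
A: Extension rate ≈ 5140.6 / 18862 = 0.273 mm/yr.
For B, 0.273 mm/year × 16661 years = 4548.5 mm.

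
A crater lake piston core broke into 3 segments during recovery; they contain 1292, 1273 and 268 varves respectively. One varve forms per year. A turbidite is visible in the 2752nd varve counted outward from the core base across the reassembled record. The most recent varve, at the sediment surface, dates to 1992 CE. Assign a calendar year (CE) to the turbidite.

1911 CE

Total varves = 1292 + 1273 + 268 = 2833.
Between varve 2752 and the sediment surface there are 2833 − 2752 = 81 varves.
Counting back 81 years from 1992 CE places the turbidite in 1992 − 81 = 1911 CE.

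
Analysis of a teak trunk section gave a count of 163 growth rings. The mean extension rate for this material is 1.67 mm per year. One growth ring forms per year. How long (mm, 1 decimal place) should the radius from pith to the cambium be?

The record spans 163 years at 1.67 mm per year.
Predicted length = 1.67 mm/year × 163 years = 272.2 mm.

272.2 mm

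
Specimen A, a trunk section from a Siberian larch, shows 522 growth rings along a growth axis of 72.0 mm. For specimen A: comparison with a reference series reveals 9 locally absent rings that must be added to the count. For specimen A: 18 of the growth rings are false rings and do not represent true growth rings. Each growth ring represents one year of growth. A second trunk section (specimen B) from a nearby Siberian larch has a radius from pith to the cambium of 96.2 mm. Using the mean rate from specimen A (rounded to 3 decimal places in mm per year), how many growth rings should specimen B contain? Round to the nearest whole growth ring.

687 growth rings

Specimen A: adjusted count: 522 − 18 + 9 = 513 growth rings.
A: Mean rate = 72.0 mm / 513 years ≈ 0.140 mm/year.
For B, 96.2 / 0.140 = 687.14 years ≈ 687 growth rings.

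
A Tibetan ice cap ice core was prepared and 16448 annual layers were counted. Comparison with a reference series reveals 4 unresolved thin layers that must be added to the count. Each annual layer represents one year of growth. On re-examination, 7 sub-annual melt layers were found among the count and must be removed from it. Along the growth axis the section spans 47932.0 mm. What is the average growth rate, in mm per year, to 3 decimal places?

2.915 mm per year

After corrections the count is 16448 − 7 + 4 = 16445 annual layers.
Mean rate = 47932.0 mm / 16445 years ≈ 2.915 mm per year.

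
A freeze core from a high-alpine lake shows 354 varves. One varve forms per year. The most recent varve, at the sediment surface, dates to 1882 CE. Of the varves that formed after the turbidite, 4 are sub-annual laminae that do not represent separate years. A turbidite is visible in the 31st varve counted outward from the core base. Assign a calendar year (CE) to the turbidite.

The turbidite sits at varve 31 from the core base, so 354 − 31 = 323 varves formed after it.
323 − 4 false = 319 true varves after the turbidite.
Counting back 319 years from 1882 CE places the turbidite in 1882 − 319 = 1563 CE.

1563 CE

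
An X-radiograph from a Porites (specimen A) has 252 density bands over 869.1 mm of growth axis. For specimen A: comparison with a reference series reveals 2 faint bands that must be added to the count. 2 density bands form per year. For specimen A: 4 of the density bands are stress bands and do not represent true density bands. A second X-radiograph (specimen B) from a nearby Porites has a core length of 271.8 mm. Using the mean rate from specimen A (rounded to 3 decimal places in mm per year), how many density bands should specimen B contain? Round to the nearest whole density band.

Specimen A: true density band count = 252 − 4 + 2 = 250.
Specimen A: with 2 density bands per year, 250 / 2 = 125 years.
A: 869.1 mm over 125 years gives 869.1 / 125 ≈ 6.953 mm/year.
Specimen B: 271.8 mm / 6.953 mm per year = 39.09 years; at 2 density bands per year that is 39.09 × 2 ≈ 78 density bands.

78 density bands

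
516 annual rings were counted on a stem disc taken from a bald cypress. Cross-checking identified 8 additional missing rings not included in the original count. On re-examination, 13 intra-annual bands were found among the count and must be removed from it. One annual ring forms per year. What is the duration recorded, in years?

511 years

Correcting the raw count gives 516 − 13 + 8 = 511 true annual rings.
One annual ring per year makes the duration 511 years.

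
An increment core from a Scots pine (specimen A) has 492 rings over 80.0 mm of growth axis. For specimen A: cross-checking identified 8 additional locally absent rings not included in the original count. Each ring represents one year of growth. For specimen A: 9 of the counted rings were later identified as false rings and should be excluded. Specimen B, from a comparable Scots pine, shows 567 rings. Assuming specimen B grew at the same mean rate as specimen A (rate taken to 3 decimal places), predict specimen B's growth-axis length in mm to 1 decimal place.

92.4 mm

Specimen A: correcting the raw count gives 492 − 9 + 8 = 491 true rings.
A: Extension rate ≈ 80.0 / 491 = 0.163 mm/year.
B's length ≈ 0.163 × 567 = 92.4 mm.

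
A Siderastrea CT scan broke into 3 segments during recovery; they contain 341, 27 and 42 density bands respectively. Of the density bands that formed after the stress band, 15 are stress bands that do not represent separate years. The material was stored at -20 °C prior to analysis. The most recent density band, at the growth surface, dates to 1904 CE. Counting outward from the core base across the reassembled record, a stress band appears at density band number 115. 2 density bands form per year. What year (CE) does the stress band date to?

1764 CE

Total density bands = 341 + 27 + 42 = 410.
410 − 115 = 295 density bands lie beyond the stress band toward the growth surface.
295 − 15 false = 280 true density bands after the stress band.
With 2 density bands per year, 280 / 2 = 140 years.
Counting back 140 years from 1904 CE places the stress band in 1904 − 140 = 1764 CE.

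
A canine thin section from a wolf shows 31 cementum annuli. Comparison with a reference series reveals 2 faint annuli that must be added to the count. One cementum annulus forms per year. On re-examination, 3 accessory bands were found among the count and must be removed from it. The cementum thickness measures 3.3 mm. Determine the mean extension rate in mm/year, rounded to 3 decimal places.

True cementum annulus count = 31 − 3 + 2 = 30.
Mean rate = 3.3 mm / 30 years ≈ 0.110 mm/year.

0.110 mm/year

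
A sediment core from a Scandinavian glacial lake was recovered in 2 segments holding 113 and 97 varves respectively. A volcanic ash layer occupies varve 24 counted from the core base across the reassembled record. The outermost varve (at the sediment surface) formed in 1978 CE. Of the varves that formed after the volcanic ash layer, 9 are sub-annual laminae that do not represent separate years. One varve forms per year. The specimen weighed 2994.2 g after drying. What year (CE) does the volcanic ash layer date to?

1801 CE

Total varves = 113 + 97 = 210.
The volcanic ash layer sits at varve 24 from the core base, so 210 − 24 = 186 varves formed after it.
186 − 9 false = 177 true varves after the volcanic ash layer.
1978 − 177 = 1801 CE.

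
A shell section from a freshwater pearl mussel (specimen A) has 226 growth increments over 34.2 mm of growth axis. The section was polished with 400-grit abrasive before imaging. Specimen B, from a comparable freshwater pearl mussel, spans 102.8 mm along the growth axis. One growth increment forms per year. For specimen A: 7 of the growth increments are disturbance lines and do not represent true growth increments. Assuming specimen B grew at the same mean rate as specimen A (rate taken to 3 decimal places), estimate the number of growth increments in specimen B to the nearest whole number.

659 growth increments

Specimen A: true growth increment count = 226 − 7 = 219.
A: Extension rate ≈ 34.2 / 219 = 0.156 mm/yr.
B spans 102.8 / 0.156 = 658.97 years ≈ 659 growth increments.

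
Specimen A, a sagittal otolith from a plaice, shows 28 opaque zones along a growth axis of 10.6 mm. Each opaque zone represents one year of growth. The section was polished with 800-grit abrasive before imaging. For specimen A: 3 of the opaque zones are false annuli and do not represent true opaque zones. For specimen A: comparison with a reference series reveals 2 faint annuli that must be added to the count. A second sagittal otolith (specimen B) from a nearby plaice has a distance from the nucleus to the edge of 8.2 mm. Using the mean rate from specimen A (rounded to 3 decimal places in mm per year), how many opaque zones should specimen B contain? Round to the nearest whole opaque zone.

Specimen A: correcting the raw count gives 28 − 3 + 2 = 27 true opaque zones.
A: Extension rate ≈ 10.6 / 27 = 0.393 mm per year.
B spans 8.2 / 0.393 = 20.87 years ≈ 21 opaque zones.

21 opaque zones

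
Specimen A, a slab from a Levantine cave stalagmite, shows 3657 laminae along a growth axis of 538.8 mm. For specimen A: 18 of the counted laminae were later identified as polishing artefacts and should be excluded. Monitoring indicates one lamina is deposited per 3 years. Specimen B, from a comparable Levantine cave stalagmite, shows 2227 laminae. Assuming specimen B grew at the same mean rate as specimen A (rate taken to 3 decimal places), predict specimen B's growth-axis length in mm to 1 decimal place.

Specimen A: after corrections the count is 3657 − 18 = 3639 laminae.
Specimen A: at 3 years per lamina, 3639 × 3 = 10917 years.
A: Extension rate ≈ 538.8 / 10917 = 0.049 mm/year.
Specimen B: 2227 laminae at 3 years each span 2227 × 3 = 6681 years. Length of B = 0.049 × 6681 = 327.4 mm.

327.4 mm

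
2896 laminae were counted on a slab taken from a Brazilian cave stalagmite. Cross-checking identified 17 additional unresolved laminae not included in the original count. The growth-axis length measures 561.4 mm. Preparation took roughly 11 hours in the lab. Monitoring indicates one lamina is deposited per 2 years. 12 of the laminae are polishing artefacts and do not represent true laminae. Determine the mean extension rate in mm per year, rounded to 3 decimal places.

Correcting the raw count gives 2896 − 12 + 17 = 2901 true laminae.
2901 laminae at 2 years each span 2901 × 2 = 5802 years.
Mean rate = 561.4 mm / 5802 years ≈ 0.097 mm per year.

0.097 mm per year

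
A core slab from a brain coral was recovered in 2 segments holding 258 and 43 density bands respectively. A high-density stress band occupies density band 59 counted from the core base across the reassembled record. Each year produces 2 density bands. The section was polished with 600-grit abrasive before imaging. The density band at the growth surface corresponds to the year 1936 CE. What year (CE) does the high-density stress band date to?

1815 CE

Total density bands = 258 + 43 = 301.
Between density band 59 and the growth surface there are 301 − 59 = 242 density bands.
With 2 density bands per year, 242 / 2 = 121 years.
1936 − 121 = 1815 CE.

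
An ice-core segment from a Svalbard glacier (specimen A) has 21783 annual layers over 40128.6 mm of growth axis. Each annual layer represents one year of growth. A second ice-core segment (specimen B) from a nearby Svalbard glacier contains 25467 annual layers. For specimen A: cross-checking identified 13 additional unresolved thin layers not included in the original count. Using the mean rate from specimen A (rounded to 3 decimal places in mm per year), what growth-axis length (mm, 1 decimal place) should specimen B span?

Specimen A: adjusted count: 21783 + 13 = 21796 annual layers.
A: Extension rate ≈ 40128.6 / 21796 = 1.841 mm/year.
B's length ≈ 1.841 × 25467 = 46884.7 mm.

46884.7 mm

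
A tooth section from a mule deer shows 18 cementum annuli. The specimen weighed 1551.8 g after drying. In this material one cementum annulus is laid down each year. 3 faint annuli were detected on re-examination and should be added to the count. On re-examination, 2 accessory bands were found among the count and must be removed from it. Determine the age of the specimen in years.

19 years

After corrections the count is 18 − 2 + 3 = 19 cementum annuli.
At one cementum annulus per year, that is 19 years.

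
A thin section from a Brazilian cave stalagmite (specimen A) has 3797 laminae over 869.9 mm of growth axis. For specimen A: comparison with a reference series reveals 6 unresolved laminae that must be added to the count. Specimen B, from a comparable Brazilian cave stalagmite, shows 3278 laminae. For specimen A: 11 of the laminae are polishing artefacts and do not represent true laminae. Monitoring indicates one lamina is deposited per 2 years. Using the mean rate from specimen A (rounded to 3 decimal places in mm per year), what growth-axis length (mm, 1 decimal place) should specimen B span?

Specimen A: correcting the raw count gives 3797 − 11 + 6 = 3792 true laminae.
Specimen A: at 2 years per lamina, 3792 × 2 = 7584 years.
A: 869.9 mm over 7584 years gives 869.9 / 7584 ≈ 0.115 mm/year.
Specimen B: 3278 laminae at 2 years each span 3278 × 2 = 6556 years. For B, 0.115 mm/year × 6556 years = 753.9 mm.

753.9 mm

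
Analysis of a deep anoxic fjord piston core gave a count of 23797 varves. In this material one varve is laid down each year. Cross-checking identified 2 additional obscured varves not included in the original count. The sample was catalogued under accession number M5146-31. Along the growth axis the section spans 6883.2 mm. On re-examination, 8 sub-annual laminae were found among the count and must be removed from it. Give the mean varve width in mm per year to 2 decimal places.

Adjusted count: 23797 − 8 + 2 = 23791 varves.
6883.2 mm over 23791 years gives 6883.2 / 23791 ≈ 0.29 mm per year.

0.29 mm per year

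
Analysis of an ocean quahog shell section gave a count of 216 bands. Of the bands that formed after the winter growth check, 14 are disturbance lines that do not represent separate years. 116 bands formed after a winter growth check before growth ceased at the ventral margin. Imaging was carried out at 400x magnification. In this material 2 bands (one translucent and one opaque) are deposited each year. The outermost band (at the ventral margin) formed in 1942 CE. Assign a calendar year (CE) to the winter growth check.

1891 CE

116 bands formed after the winter growth check.
Removing the 14 false bands leaves 116 − 14 = 102 true bands beyond the winter growth check.
Dividing by 2 bands per year: 102 / 2 = 51 years.
Counting back 51 years from 1942 CE places the winter growth check in 1942 − 51 = 1891 CE.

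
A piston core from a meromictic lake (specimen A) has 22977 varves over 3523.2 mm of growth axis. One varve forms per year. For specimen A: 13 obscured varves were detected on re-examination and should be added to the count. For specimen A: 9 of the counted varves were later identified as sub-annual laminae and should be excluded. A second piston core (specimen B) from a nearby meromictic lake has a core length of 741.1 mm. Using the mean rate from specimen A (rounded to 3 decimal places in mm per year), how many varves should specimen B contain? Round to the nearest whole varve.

4844 varves

Specimen A: correcting the raw count gives 22977 − 9 + 13 = 22981 true varves.
A: 3523.2 mm over 22981 years gives 3523.2 / 22981 ≈ 0.153 mm/yr.
For B, 741.1 / 0.153 = 4843.79 years ≈ 4844 varves.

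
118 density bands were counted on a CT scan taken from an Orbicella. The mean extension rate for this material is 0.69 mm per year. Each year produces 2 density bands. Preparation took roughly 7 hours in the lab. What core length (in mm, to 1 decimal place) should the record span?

40.7 mm

With 2 density bands per year, 118 / 2 = 59 years.
Length ≈ 0.69 × 59 = 40.7 mm.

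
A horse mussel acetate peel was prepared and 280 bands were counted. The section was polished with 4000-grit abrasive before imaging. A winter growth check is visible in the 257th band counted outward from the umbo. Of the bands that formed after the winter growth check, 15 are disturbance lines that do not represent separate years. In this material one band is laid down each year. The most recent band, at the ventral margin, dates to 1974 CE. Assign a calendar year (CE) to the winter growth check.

Between band 257 and the ventral margin there are 280 − 257 = 23 bands.
Removing the 15 false bands leaves 23 − 15 = 8 true bands beyond the winter growth check.
1974 − 8 = 1966 CE.

1966 CE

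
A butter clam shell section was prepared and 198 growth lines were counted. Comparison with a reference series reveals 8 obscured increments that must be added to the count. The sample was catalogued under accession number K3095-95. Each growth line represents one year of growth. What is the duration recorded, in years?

After corrections the count is 198 + 8 = 206 growth lines.
With a one-to-one growth line periodicity this is 206 years.

206 years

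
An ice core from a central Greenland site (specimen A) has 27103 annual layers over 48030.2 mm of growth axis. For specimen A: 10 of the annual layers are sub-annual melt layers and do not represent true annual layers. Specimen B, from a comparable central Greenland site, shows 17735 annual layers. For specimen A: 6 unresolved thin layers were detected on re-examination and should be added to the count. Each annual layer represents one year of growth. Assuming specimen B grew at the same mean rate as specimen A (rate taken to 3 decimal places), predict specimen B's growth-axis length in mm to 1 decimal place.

31426.4 mm

Specimen A: correcting the raw count gives 27103 − 10 + 6 = 27099 true annual layers.
A: Mean rate = 48030.2 mm / 27099 years ≈ 1.772 mm/yr.
For B, 1.772 mm/year × 17735 years = 31426.4 mm.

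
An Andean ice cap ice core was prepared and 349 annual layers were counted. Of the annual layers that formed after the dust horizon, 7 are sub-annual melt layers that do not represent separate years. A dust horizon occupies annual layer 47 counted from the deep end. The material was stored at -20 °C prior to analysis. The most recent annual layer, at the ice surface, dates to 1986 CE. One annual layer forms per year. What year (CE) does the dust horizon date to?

Between annual layer 47 and the ice surface there are 349 − 47 = 302 annual layers.
302 − 7 false = 295 true annual layers after the dust horizon.
The annual layer at the ice surface is 1986 CE, so the dust horizon dates to 1986 − 295 = 1691 CE.

1691 CE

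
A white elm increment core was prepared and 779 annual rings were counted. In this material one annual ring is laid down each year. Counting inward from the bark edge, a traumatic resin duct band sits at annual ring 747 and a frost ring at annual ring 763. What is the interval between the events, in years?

16 years

Separation: 763 − 747 = 16 annual rings.
That is 16 years at one annual ring per year.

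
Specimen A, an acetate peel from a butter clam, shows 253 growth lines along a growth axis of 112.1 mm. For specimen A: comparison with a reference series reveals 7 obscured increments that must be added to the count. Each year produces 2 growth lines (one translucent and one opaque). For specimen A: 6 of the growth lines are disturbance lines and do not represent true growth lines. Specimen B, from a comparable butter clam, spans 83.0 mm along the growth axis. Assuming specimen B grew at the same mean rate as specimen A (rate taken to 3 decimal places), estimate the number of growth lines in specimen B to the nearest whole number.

Specimen A: correcting the raw count gives 253 − 6 + 7 = 254 true growth lines.
Specimen A: with 2 growth lines per year, 254 / 2 = 127 years.
A: Mean rate = 112.1 mm / 127 years ≈ 0.883 mm per year.
For B, 83.0 / 0.883 = 94.00 years; at 2 growth lines per year that is 94.00 × 2 ≈ 188 growth lines.

188 growth lines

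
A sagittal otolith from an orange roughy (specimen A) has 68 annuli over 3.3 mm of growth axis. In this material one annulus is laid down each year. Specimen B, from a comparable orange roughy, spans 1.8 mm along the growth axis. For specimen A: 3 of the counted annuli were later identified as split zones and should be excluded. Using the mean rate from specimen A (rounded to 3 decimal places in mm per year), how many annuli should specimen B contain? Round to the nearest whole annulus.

Specimen A: correcting the raw count gives 68 − 3 = 65 true annuli.
A: Extension rate ≈ 3.3 / 65 = 0.051 mm per year.
Specimen B: 1.8 mm / 0.051 mm per year = 35.29 years ≈ 35 annuli.

35 annuli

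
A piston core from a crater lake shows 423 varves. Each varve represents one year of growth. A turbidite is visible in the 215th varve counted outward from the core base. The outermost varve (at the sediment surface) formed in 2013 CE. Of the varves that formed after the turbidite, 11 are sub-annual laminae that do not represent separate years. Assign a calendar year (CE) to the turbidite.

The turbidite sits at varve 215 from the core base, so 423 − 215 = 208 varves formed after it.
Removing the 11 false varves leaves 208 − 11 = 197 true varves beyond the turbidite.
2013 − 197 = 1816 CE.

1816 CE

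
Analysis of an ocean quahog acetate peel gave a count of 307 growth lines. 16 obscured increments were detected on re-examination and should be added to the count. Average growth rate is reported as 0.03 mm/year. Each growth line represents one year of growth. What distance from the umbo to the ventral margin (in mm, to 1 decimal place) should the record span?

After corrections the count is 307 + 16 = 323 growth lines.
Length ≈ 0.03 × 323 = 9.7 mm.

9.7 mm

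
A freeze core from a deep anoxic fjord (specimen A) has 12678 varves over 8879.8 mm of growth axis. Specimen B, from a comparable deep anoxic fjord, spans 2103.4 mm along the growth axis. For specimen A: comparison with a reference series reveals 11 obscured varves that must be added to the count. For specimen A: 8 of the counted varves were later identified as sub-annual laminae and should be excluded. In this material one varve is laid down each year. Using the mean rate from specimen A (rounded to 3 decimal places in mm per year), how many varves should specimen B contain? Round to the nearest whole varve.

3005 varves

Specimen A: adjusted count: 12678 − 8 + 11 = 12681 varves.
A: Extension rate ≈ 8879.8 / 12681 = 0.700 mm per year.
For B, 2103.4 / 0.700 = 3004.86 years ≈ 3005 varves.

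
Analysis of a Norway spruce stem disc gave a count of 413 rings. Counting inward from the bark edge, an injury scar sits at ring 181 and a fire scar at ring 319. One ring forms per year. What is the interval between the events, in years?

138 yr

The two markers are separated by 319 − 181 = 138 rings.
One ring per year makes the interval 138 years.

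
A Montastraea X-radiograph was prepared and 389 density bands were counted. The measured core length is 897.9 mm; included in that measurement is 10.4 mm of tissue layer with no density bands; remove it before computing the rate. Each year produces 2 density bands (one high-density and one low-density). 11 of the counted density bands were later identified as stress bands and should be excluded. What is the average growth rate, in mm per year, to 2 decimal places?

4.70 mm per year

Correcting the raw count gives 389 − 11 = 378 true density bands.
Dividing by 2 density bands per year: 378 / 2 = 189 years.
Removing the 10.4 mm offcut leaves 897.9 − 10.4 = 887.5 mm.
Mean rate = 887.5 mm / 189 years ≈ 4.70 mm per year.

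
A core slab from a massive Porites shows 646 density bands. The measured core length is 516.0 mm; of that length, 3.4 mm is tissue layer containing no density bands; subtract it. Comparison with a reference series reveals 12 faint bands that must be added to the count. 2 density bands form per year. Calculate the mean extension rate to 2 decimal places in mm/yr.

1.56 mm/yr

Adjusted count: 646 + 12 = 658 density bands.
Dividing by 2 density bands per year: 658 / 2 = 329 years.
Removing the 3.4 mm offcut leaves 516.0 − 3.4 = 512.6 mm.
Mean rate = 512.6 mm / 329 years ≈ 1.56 mm/yr.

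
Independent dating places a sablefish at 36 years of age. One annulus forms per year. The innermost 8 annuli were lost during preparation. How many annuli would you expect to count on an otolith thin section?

One annulus per year gives 36 annuli over 36 years.
Subtracting the 8 annuli not captured gives 36 − 8 = 28 annuli in the record.

28 annuli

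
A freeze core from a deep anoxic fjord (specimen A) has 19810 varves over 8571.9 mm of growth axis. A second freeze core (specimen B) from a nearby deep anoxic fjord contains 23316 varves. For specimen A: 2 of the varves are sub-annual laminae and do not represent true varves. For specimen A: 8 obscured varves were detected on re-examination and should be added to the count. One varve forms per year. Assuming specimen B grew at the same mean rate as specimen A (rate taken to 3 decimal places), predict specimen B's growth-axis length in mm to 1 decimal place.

10095.8 mm

Specimen A: after corrections the count is 19810 − 2 + 8 = 19816 varves.
A: Mean rate = 8571.9 mm / 19816 years ≈ 0.433 mm per year.
Length of B = 0.433 × 23316 = 10095.8 mm.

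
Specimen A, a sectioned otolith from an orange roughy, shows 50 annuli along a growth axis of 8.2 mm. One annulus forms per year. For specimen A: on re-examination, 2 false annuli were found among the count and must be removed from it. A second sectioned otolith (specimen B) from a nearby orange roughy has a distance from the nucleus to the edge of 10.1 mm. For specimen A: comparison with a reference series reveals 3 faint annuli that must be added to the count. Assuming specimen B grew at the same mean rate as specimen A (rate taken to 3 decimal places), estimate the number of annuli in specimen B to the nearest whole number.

63 annuli

Specimen A: true annulus count = 50 − 2 + 3 = 51.
A: Extension rate ≈ 8.2 / 51 = 0.161 mm/year.
Specimen B: 10.1 mm / 0.161 mm per year = 62.73 years ≈ 63 annuli.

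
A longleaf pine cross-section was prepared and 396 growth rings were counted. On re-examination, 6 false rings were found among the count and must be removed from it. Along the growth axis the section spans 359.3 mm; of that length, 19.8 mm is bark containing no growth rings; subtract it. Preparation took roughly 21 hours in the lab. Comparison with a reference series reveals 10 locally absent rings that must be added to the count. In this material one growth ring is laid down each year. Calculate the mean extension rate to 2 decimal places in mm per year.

0.85 mm per year

After corrections the count is 396 − 6 + 10 = 400 growth rings.
Net length = 359.3 − 19.8 = 339.5 mm.
Mean rate = 339.5 mm / 400 years ≈ 0.85 mm per year.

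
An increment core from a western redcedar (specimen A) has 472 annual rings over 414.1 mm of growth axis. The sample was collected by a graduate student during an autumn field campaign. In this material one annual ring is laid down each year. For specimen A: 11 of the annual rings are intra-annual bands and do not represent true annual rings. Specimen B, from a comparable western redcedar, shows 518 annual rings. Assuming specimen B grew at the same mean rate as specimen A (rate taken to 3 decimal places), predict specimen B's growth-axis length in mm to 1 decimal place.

465.2 mm

Specimen A: adjusted count: 472 − 11 = 461 annual rings.
A: Mean rate = 414.1 mm / 461 years ≈ 0.898 mm/year.
For B, 0.898 mm/year × 518 years = 465.2 mm.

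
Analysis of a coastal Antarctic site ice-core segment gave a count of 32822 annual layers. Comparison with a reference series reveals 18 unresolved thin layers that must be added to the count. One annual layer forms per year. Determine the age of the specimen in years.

32840 years

After corrections the count is 32822 + 18 = 32840 annual layers.
One annual layer per year makes the duration 32840 years.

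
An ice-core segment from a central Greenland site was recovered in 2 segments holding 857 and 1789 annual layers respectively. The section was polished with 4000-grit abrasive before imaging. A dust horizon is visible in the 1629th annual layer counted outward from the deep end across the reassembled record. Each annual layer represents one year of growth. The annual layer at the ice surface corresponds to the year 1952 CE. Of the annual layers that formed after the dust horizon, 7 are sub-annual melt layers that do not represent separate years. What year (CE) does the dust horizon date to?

Total annual layers = 857 + 1789 = 2646.
The dust horizon sits at annual layer 1629 from the deep end, so 2646 − 1629 = 1017 annual layers formed after it.
Excluding 7 false annual layers: 1017 − 7 = 1010.
Counting back 1010 years from 1952 CE places the dust horizon in 1952 − 1010 = 942 CE.

942 CE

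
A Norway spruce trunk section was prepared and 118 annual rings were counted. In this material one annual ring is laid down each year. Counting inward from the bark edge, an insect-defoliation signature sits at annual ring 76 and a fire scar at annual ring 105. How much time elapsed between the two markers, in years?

Separation: 105 − 76 = 29 annual rings.
One annual ring per year makes the interval 29 years.

29 years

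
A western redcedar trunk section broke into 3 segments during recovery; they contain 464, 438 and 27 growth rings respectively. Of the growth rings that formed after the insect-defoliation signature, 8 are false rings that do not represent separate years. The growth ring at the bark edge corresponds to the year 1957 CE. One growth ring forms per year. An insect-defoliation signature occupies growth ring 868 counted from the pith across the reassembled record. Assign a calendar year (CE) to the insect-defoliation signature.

Total growth rings = 464 + 438 + 27 = 929.
Between growth ring 868 and the bark edge there are 929 − 868 = 61 growth rings.
Removing the 8 false growth rings leaves 61 − 8 = 53 true growth rings beyond the insect-defoliation signature.
1957 − 53 = 1904 CE.

1904 CE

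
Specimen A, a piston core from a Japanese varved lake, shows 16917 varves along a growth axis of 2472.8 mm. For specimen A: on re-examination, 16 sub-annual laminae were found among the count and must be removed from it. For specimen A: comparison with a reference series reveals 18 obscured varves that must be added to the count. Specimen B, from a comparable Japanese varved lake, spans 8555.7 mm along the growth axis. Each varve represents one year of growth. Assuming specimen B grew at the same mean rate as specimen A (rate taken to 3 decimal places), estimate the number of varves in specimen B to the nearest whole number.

Specimen A: after corrections the count is 16917 − 16 + 18 = 16919 varves.
A: Mean rate = 2472.8 mm / 16919 years ≈ 0.146 mm per year.
Specimen B: 8555.7 mm / 0.146 mm per year = 58600.68 years ≈ 58601 varves.

58601 varves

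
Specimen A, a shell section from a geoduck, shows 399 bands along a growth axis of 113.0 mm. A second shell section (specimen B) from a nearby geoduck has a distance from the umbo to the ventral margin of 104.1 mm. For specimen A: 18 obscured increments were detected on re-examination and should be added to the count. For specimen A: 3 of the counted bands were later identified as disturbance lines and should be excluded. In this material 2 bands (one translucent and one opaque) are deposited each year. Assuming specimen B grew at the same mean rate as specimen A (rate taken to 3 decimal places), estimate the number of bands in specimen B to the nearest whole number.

381 bands

Specimen A: after corrections the count is 399 − 3 + 18 = 414 bands.
Specimen A: dividing by 2 bands per year: 414 / 2 = 207 years.
A: Extension rate ≈ 113.0 / 207 = 0.546 mm per year.
For B, 104.1 / 0.546 = 190.66 years; at 2 bands per year that is 190.66 × 2 ≈ 381 bands.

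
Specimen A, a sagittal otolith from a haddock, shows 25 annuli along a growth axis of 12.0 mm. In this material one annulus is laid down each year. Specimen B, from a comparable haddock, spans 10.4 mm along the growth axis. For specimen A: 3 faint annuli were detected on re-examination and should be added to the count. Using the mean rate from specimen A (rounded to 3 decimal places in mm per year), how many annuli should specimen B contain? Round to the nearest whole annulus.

24 annuli

Specimen A: adjusted count: 25 + 3 = 28 annuli.
A: Extension rate ≈ 12.0 / 28 = 0.429 mm/year.
For B, 10.4 / 0.429 = 24.24 years ≈ 24 annuli.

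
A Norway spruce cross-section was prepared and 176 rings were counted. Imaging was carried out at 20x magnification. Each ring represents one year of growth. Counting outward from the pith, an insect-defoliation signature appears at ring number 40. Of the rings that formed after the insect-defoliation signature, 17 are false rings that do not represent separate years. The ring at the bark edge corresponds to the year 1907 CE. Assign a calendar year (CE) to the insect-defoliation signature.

176 − 40 = 136 rings lie beyond the insect-defoliation signature toward the bark edge.
Removing the 17 false rings leaves 136 − 17 = 119 true rings beyond the insect-defoliation signature.
1907 − 119 = 1788 CE.

1788 CE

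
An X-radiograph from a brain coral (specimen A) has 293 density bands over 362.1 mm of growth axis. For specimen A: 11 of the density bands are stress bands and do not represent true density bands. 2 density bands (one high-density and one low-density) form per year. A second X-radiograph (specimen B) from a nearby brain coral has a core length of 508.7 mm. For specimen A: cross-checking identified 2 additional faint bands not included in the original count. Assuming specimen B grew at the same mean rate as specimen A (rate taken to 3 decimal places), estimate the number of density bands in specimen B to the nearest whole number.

Specimen A: correcting the raw count gives 293 − 11 + 2 = 284 true density bands.
Specimen A: 284 density bands at 2 per year is 284 / 2 = 142 years.
A: Mean rate = 362.1 mm / 142 years ≈ 2.550 mm per year.
B spans 508.7 / 2.550 = 199.49 years; at 2 density bands per year that is 199.49 × 2 ≈ 399 density bands.

399 density bands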